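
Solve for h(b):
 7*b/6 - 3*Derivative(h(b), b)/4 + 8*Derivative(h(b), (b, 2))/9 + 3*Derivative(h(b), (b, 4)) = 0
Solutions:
 h(b) = C1 + C2*exp(b*(-(729 + sqrt(564209))^(1/3) + 32/(729 + sqrt(564209))^(1/3))/36)*sin(sqrt(3)*b*(32/(729 + sqrt(564209))^(1/3) + (729 + sqrt(564209))^(1/3))/36) + C3*exp(b*(-(729 + sqrt(564209))^(1/3) + 32/(729 + sqrt(564209))^(1/3))/36)*cos(sqrt(3)*b*(32/(729 + sqrt(564209))^(1/3) + (729 + sqrt(564209))^(1/3))/36) + C4*exp(-b*(-(729 + sqrt(564209))^(1/3) + 32/(729 + sqrt(564209))^(1/3))/18) + 7*b^2/9 + 448*b/243


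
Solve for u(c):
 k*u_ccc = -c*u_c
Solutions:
 u(c) = C1 + Integral(C2*airyai(c*(-1/k)^(1/3)) + C3*airybi(c*(-1/k)^(1/3)), c)


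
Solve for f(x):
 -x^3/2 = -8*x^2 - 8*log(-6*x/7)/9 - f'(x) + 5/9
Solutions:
 f(x) = C1 + x^4/8 - 8*x^3/3 - 8*x*log(-x)/9 + x*(-8*log(6) + 13 + 8*log(7))/9


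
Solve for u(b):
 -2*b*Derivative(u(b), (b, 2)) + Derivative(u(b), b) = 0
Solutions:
 u(b) = C1 + C2*b^(3/2)


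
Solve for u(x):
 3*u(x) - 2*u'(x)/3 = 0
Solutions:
 u(x) = C1*exp(9*x/2)


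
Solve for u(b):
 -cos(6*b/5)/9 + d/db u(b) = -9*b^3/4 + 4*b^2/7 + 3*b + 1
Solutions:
 u(b) = C1 - 9*b^4/16 + 4*b^3/21 + 3*b^2/2 + b + 5*sin(6*b/5)/54


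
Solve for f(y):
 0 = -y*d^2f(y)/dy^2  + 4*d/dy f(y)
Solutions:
 f(y) = C1 + C2*y^5


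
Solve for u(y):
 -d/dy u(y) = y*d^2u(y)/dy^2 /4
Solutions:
 u(y) = C1 + C2/y^3


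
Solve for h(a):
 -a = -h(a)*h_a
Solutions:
 h(a) = -sqrt(C1 + a^2)
 h(a) = sqrt(C1 + a^2)


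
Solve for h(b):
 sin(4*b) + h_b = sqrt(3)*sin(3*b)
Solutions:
 h(b) = C1 - sqrt(3)*cos(3*b)/3 + cos(4*b)/4


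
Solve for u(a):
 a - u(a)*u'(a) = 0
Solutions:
 u(a) = -sqrt(C1 + a^2)
 u(a) = sqrt(C1 + a^2)


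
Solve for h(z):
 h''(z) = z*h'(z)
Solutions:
 h(z) = C1 + C2*erfi(sqrt(2)*z/2)


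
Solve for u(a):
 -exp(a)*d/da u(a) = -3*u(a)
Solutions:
 u(a) = C1*exp(-3*exp(-a))


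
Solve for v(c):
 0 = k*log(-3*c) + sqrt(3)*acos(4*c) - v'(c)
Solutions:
 v(c) = C1 + c*k*(log(-c) - 1) + c*k*log(3) + sqrt(3)*(c*acos(4*c) - sqrt(1 - 16*c^2)/4)


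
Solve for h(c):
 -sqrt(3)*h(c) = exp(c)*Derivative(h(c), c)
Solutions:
 h(c) = C1*exp(sqrt(3)*exp(-c))


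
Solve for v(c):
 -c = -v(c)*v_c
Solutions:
 v(c) = -sqrt(C1 + c^2)
 v(c) = sqrt(C1 + c^2)


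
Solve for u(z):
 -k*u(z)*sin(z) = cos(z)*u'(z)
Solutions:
 u(z) = C1*exp(k*log(cos(z)))


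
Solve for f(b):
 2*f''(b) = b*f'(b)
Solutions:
 f(b) = C1 + C2*erfi(b/2)


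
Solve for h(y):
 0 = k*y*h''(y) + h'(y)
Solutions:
 h(y) = C1 + y^(((re(k) - 1)*re(k) + im(k)^2)/(re(k)^2 + im(k)^2))*(C2*sin(log(y)*Abs(im(k))/(re(k)^2 + im(k)^2)) + C3*cos(log(y)*im(k)/(re(k)^2 + im(k)^2)))


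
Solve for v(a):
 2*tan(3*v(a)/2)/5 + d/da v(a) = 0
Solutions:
 v(a) = -2*asin(C1*exp(-3*a/5))/3 + 2*pi/3
 v(a) = 2*asin(C1*exp(-3*a/5))/3


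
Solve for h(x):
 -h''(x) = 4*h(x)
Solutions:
 h(x) = C1*sin(2*x) + C2*cos(2*x)


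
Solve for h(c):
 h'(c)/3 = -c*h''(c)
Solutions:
 h(c) = C1 + C2*c^(2/3)


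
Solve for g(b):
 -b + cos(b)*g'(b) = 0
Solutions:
 g(b) = C1 + Integral(b/cos(b), b)


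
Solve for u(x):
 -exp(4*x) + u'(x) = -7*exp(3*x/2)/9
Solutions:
 u(x) = C1 - 14*exp(3*x/2)/27 + exp(4*x)/4


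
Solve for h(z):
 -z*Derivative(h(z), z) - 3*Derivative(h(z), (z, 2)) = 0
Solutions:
 h(z) = C1 + C2*erf(sqrt(6)*z/6)


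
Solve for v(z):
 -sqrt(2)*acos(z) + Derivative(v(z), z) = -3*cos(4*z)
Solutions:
 v(z) = C1 + sqrt(2)*(z*acos(z) - sqrt(1 - z^2)) - 3*sin(4*z)/4


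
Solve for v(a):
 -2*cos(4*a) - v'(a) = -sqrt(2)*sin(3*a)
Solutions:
 v(a) = C1 - sin(4*a)/2 - sqrt(2)*cos(3*a)/3


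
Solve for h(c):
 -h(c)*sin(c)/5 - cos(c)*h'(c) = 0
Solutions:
 h(c) = C1*cos(c)^(1/5)


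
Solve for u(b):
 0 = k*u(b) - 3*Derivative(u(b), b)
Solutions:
 u(b) = C1*exp(b*k/3)


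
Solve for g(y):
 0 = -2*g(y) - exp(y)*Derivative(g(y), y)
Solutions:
 g(y) = C1*exp(2*exp(-y))


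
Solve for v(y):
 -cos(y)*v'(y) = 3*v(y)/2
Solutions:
 v(y) = C1*(sin(y) - 1)^(3/4)/(sin(y) + 1)^(3/4)


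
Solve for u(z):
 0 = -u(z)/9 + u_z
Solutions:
 u(z) = C1*exp(z/9)


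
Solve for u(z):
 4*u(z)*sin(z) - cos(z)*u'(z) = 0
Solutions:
 u(z) = C1/cos(z)^4


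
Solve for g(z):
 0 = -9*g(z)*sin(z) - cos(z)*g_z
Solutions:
 g(z) = C1*cos(z)^9


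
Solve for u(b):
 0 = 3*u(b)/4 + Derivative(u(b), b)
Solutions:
 u(b) = C1*exp(-3*b/4)


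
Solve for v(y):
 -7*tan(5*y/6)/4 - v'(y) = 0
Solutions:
 v(y) = C1 + 21*log(cos(5*y/6))/10


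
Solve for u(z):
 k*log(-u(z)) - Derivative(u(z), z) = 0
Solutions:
 -li(-u(z)) = C1 + k*z


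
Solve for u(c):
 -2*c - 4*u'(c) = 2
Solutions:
 u(c) = C1 - c^2/4 - c/2


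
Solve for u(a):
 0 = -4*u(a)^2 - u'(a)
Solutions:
 u(a) = 1/(C1 + 4*a)


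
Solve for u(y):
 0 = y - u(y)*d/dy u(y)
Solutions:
 u(y) = -sqrt(C1 + y^2)
 u(y) = sqrt(C1 + y^2)


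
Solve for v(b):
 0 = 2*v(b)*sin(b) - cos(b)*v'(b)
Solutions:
 v(b) = C1/cos(b)^2


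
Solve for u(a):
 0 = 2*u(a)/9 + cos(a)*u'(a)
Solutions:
 u(a) = C1*(sin(a) - 1)^(1/9)/(sin(a) + 1)^(1/9)


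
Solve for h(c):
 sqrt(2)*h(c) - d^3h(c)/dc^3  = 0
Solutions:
 h(c) = C3*exp(2^(1/6)*c) + (C1*sin(2^(1/6)*sqrt(3)*c/2) + C2*cos(2^(1/6)*sqrt(3)*c/2))*exp(-2^(1/6)*c/2)


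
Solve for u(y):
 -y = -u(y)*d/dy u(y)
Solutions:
 u(y) = -sqrt(C1 + y^2)
 u(y) = sqrt(C1 + y^2)


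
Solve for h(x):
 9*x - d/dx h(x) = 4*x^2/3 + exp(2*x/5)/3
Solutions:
 h(x) = C1 - 4*x^3/9 + 9*x^2/2 - 5*exp(2*x/5)/6


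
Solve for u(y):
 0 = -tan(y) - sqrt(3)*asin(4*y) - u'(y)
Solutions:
 u(y) = C1 - sqrt(3)*(y*asin(4*y) + sqrt(1 - 16*y^2)/4) + log(cos(y))


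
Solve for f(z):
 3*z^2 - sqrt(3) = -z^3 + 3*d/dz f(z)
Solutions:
 f(z) = C1 + z^4/12 + z^3/3 - sqrt(3)*z/3


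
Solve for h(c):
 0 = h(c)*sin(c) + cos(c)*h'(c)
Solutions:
 h(c) = C1*cos(c)


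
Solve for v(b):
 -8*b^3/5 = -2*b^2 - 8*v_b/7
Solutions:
 v(b) = C1 + 7*b^4/20 - 7*b^3/12


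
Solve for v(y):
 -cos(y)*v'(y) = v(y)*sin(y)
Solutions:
 v(y) = C1*cos(y)


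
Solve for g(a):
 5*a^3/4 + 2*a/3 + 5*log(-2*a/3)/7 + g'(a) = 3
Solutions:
 g(a) = C1 - 5*a^4/16 - a^2/3 - 5*a*log(-a)/7 + a*(-5*log(2) + 5*log(3) + 26)/7


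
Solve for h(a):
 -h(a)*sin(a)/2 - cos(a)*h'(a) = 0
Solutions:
 h(a) = C1*sqrt(cos(a))


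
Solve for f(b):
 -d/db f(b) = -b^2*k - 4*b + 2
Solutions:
 f(b) = C1 + b^3*k/3 + 2*b^2 - 2*b


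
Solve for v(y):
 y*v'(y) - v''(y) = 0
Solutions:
 v(y) = C1 + C2*erfi(sqrt(2)*y/2)


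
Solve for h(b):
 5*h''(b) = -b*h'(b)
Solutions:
 h(b) = C1 + C2*erf(sqrt(10)*b/10)


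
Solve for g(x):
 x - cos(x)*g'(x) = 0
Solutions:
 g(x) = C1 + Integral(x/cos(x), x)


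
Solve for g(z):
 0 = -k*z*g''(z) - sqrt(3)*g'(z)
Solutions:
 g(z) = C1 + z^(((re(k) - sqrt(3))*re(k) + im(k)^2)/(re(k)^2 + im(k)^2))*(C2*sin(sqrt(3)*log(z)*Abs(im(k))/(re(k)^2 + im(k)^2)) + C3*cos(sqrt(3)*log(z)*im(k)/(re(k)^2 + im(k)^2)))


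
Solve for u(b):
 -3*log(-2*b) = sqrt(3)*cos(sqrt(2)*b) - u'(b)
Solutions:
 u(b) = C1 + 3*b*log(-b) - 3*b + 3*b*log(2) + sqrt(6)*sin(sqrt(2)*b)/2


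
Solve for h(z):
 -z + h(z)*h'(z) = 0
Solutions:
 h(z) = -sqrt(C1 + z^2)
 h(z) = sqrt(C1 + z^2)


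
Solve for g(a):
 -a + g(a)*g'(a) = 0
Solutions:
 g(a) = -sqrt(C1 + a^2)
 g(a) = sqrt(C1 + a^2)


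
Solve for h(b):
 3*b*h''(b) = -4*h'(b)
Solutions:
 h(b) = C1 + C2/b^(1/3)


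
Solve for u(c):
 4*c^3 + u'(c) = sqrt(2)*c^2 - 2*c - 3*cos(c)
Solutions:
 u(c) = C1 - c^4 + sqrt(2)*c^3/3 - c^2 - 3*sin(c)


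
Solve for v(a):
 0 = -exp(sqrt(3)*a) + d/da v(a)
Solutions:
 v(a) = C1 + sqrt(3)*exp(sqrt(3)*a)/3


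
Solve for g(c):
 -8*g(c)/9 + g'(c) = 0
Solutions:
 g(c) = C1*exp(8*c/9)


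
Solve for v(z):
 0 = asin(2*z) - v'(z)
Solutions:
 v(z) = C1 + z*asin(2*z) + sqrt(1 - 4*z^2)/2


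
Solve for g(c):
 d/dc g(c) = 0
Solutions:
 g(c) = C1


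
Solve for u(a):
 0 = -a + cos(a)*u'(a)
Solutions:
 u(a) = C1 + Integral(a/cos(a), a)


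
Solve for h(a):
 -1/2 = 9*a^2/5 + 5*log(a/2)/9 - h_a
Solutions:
 h(a) = C1 + 3*a^3/5 + 5*a*log(a)/9 - 5*a*log(2)/9 - a/18


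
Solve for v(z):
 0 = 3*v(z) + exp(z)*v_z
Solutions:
 v(z) = C1*exp(3*exp(-z))


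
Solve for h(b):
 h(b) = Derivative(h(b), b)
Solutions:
 h(b) = C1*exp(b)


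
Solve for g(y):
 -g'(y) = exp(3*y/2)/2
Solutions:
 g(y) = C1 - exp(3*y/2)/3


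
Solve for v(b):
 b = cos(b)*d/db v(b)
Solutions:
 v(b) = C1 + Integral(b/cos(b), b)


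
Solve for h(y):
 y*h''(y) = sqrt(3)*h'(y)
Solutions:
 h(y) = C1 + C2*y^(1 + sqrt(3))


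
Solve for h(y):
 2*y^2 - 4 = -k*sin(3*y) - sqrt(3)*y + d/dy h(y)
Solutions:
 h(y) = C1 - k*cos(3*y)/3 + 2*y^3/3 + sqrt(3)*y^2/2 - 4*y


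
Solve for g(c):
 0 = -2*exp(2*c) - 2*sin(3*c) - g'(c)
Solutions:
 g(c) = C1 - exp(2*c) + 2*cos(3*c)/3


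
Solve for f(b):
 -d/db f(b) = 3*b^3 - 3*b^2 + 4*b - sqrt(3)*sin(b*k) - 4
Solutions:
 f(b) = C1 - 3*b^4/4 + b^3 - 2*b^2 + 4*b - sqrt(3)*cos(b*k)/k


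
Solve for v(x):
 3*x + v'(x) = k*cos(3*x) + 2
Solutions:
 v(x) = C1 + k*sin(3*x)/3 - 3*x^2/2 + 2*x


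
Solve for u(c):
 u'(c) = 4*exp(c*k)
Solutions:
 u(c) = C1 + 4*exp(c*k)/k


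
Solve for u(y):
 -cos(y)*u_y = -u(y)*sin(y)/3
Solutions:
 u(y) = C1/cos(y)^(1/3)


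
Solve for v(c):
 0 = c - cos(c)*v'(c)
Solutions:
 v(c) = C1 + Integral(c/cos(c), c)


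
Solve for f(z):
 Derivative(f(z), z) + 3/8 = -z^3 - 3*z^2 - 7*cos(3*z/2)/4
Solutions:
 f(z) = C1 - z^4/4 - z^3 - 3*z/8 - 7*sin(3*z/2)/6


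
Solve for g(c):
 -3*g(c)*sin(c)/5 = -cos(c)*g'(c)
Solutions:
 g(c) = C1/cos(c)^(3/5)


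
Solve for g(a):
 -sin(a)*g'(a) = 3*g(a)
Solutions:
 g(a) = C1*(cos(a) + 1)^(3/2)/(cos(a) - 1)^(3/2)


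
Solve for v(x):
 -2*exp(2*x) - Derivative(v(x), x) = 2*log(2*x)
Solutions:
 v(x) = C1 - 2*x*log(x) + 2*x*(1 - log(2)) - exp(2*x)


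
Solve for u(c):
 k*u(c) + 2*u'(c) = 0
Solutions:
 u(c) = C1*exp(-c*k/2)


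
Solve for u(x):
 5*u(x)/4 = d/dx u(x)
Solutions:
 u(x) = C1*exp(5*x/4)


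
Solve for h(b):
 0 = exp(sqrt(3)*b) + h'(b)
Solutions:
 h(b) = C1 - sqrt(3)*exp(sqrt(3)*b)/3


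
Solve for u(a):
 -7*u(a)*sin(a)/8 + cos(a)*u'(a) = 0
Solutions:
 u(a) = C1/cos(a)^(7/8)


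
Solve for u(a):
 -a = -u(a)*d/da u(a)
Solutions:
 u(a) = -sqrt(C1 + a^2)
 u(a) = sqrt(C1 + a^2)


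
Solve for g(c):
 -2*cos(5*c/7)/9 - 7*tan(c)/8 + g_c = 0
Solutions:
 g(c) = C1 - 7*log(cos(c))/8 + 14*sin(5*c/7)/45


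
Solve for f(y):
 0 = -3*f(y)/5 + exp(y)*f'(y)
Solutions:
 f(y) = C1*exp(-3*exp(-y)/5)


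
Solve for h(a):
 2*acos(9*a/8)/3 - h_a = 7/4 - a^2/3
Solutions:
 h(a) = C1 + a^3/9 + 2*a*acos(9*a/8)/3 - 7*a/4 - 2*sqrt(64 - 81*a^2)/27


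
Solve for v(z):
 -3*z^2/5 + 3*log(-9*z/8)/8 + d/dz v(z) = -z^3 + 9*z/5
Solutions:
 v(z) = C1 - z^4/4 + z^3/5 + 9*z^2/10 - 3*z*log(-z)/8 + 3*z*(-2*log(3) + 1 + 3*log(2))/8


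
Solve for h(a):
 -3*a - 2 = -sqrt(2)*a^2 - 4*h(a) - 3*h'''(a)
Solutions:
 h(a) = C3*exp(-6^(2/3)*a/3) - sqrt(2)*a^2/4 + 3*a/4 + (C1*sin(2^(2/3)*3^(1/6)*a/2) + C2*cos(2^(2/3)*3^(1/6)*a/2))*exp(6^(2/3)*a/6) + 1/2


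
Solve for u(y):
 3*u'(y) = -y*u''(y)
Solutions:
 u(y) = C1 + C2/y^2


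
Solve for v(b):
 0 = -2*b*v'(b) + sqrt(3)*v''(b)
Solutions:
 v(b) = C1 + C2*erfi(3^(3/4)*b/3)


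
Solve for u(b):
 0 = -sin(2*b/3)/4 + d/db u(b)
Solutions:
 u(b) = C1 - 3*cos(2*b/3)/8


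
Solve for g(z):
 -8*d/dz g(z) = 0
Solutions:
 g(z) = C1


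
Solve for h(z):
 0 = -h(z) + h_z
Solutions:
 h(z) = C1*exp(z)


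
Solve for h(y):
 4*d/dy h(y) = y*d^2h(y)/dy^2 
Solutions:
 h(y) = C1 + C2*y^5


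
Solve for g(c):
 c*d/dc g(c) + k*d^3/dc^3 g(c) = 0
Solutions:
 g(c) = C1 + Integral(C2*airyai(c*(-1/k)^(1/3)) + C3*airybi(c*(-1/k)^(1/3)), c)


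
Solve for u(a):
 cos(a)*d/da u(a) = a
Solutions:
 u(a) = C1 + Integral(a/cos(a), a)


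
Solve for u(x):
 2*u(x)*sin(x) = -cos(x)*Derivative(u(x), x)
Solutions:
 u(x) = C1*cos(x)^2


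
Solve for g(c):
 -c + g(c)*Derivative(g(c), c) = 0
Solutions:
 g(c) = -sqrt(C1 + c^2)
 g(c) = sqrt(C1 + c^2)


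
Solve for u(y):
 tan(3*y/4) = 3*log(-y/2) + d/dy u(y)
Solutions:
 u(y) = C1 - 3*y*log(-y) + 3*y*log(2) + 3*y - 4*log(cos(3*y/4))/3


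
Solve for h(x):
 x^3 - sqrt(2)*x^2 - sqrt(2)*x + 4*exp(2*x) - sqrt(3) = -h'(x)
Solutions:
 h(x) = C1 - x^4/4 + sqrt(2)*x^3/3 + sqrt(2)*x^2/2 + sqrt(3)*x - 2*exp(2*x)


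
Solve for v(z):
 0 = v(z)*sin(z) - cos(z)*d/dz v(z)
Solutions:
 v(z) = C1/cos(z)


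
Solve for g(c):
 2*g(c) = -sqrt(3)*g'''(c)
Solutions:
 g(c) = C3*exp(-2^(1/3)*3^(5/6)*c/3) + (C1*sin(6^(1/3)*c/2) + C2*cos(6^(1/3)*c/2))*exp(2^(1/3)*3^(5/6)*c/6)


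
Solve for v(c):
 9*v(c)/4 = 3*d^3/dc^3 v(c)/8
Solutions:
 v(c) = C3*exp(6^(1/3)*c) + (C1*sin(2^(1/3)*3^(5/6)*c/2) + C2*cos(2^(1/3)*3^(5/6)*c/2))*exp(-6^(1/3)*c/2)


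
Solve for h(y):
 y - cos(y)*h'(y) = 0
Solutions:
 h(y) = C1 + Integral(y/cos(y), y)


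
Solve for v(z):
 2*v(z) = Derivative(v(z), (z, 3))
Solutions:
 v(z) = C3*exp(2^(1/3)*z) + (C1*sin(2^(1/3)*sqrt(3)*z/2) + C2*cos(2^(1/3)*sqrt(3)*z/2))*exp(-2^(1/3)*z/2)


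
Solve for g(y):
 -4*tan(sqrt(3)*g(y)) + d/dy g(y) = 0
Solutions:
 g(y) = sqrt(3)*(pi - asin(C1*exp(4*sqrt(3)*y)))/3
 g(y) = sqrt(3)*asin(C1*exp(4*sqrt(3)*y))/3


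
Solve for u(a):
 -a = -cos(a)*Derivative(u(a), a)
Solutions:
 u(a) = C1 + Integral(a/cos(a), a)


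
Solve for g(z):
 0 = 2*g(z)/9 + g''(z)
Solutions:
 g(z) = C1*sin(sqrt(2)*z/3) + C2*cos(sqrt(2)*z/3)


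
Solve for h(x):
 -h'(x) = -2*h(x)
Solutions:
 h(x) = C1*exp(2*x)


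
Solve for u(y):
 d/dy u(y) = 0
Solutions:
 u(y) = C1


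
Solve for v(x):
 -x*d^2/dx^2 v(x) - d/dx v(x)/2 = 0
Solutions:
 v(x) = C1 + C2*sqrt(x)


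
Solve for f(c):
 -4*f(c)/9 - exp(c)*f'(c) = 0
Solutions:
 f(c) = C1*exp(4*exp(-c)/9)


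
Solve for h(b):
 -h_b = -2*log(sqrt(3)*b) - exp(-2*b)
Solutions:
 h(b) = C1 + 2*b*log(b) + b*(-2 + log(3)) - exp(-2*b)/2


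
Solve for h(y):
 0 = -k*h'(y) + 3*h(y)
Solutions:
 h(y) = C1*exp(3*y/k)


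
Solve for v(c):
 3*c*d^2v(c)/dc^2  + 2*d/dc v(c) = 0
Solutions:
 v(c) = C1 + C2*c^(1/3)


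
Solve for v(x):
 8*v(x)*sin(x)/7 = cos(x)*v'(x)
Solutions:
 v(x) = C1/cos(x)^(8/7)


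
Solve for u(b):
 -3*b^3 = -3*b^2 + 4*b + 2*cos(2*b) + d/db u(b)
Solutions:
 u(b) = C1 - 3*b^4/4 + b^3 - 2*b^2 - sin(2*b)


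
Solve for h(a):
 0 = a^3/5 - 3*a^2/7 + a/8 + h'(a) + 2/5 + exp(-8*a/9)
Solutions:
 h(a) = C1 - a^4/20 + a^3/7 - a^2/16 - 2*a/5 + 9*exp(-8*a/9)/8


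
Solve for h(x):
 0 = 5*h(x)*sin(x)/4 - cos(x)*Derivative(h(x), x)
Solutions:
 h(x) = C1/cos(x)^(5/4)


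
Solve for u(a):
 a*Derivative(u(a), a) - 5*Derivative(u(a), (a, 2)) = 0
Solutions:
 u(a) = C1 + C2*erfi(sqrt(10)*a/10)


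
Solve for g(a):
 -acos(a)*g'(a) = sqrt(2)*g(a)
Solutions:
 g(a) = C1*exp(-sqrt(2)*Integral(1/acos(a), a))


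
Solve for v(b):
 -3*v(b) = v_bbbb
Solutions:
 v(b) = (C1*sin(sqrt(2)*3^(1/4)*b/2) + C2*cos(sqrt(2)*3^(1/4)*b/2))*exp(-sqrt(2)*3^(1/4)*b/2) + (C3*sin(sqrt(2)*3^(1/4)*b/2) + C4*cos(sqrt(2)*3^(1/4)*b/2))*exp(sqrt(2)*3^(1/4)*b/2)


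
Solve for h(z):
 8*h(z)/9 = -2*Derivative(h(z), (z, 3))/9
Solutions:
 h(z) = C3*exp(-2^(2/3)*z) + (C1*sin(2^(2/3)*sqrt(3)*z/2) + C2*cos(2^(2/3)*sqrt(3)*z/2))*exp(2^(2/3)*z/2)


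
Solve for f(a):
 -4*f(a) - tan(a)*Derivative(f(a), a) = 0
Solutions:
 f(a) = C1/sin(a)^4


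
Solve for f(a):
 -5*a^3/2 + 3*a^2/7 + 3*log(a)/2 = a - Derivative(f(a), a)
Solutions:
 f(a) = C1 + 5*a^4/8 - a^3/7 + a^2/2 - 3*a*log(a)/2 + 3*a/2


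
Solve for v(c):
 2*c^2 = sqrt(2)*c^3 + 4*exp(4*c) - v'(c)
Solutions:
 v(c) = C1 + sqrt(2)*c^4/4 - 2*c^3/3 + exp(4*c)


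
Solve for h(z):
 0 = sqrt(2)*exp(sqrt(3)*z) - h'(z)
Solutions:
 h(z) = C1 + sqrt(6)*exp(sqrt(3)*z)/3


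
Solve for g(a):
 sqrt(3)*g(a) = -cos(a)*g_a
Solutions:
 g(a) = C1*(sin(a) - 1)^(sqrt(3)/2)/(sin(a) + 1)^(sqrt(3)/2)


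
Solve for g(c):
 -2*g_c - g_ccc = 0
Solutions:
 g(c) = C1 + C2*sin(sqrt(2)*c) + C3*cos(sqrt(2)*c)


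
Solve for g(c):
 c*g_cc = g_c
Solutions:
 g(c) = C1 + C2*c^2


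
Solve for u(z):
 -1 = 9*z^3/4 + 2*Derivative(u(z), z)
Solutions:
 u(z) = C1 - 9*z^4/32 - z/2


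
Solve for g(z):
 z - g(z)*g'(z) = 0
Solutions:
 g(z) = -sqrt(C1 + z^2)
 g(z) = sqrt(C1 + z^2)


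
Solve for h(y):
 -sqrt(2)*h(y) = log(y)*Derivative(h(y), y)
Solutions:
 h(y) = C1*exp(-sqrt(2)*li(y))


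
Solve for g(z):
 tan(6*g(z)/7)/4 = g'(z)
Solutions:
 g(z) = -7*asin(C1*exp(3*z/14))/6 + 7*pi/6
 g(z) = 7*asin(C1*exp(3*z/14))/6


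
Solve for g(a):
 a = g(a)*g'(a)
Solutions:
 g(a) = -sqrt(C1 + a^2)
 g(a) = sqrt(C1 + a^2)


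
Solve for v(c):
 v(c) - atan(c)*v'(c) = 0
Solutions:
 v(c) = C1*exp(Integral(1/atan(c), c))


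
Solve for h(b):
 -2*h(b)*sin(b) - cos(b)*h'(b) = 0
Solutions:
 h(b) = C1*cos(b)^2


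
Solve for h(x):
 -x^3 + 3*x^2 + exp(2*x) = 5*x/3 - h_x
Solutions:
 h(x) = C1 + x^4/4 - x^3 + 5*x^2/6 - exp(2*x)/2


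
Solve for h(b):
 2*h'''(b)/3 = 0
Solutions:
 h(b) = C1 + C2*b + C3*b^2


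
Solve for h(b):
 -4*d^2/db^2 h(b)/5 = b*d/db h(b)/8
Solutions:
 h(b) = C1 + C2*erf(sqrt(5)*b/8)


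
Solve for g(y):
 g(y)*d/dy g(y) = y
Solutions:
 g(y) = -sqrt(C1 + y^2)
 g(y) = sqrt(C1 + y^2)


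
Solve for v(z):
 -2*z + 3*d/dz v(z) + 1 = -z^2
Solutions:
 v(z) = C1 - z^3/9 + z^2/3 - z/3


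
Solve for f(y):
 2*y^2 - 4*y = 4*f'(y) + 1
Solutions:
 f(y) = C1 + y^3/6 - y^2/2 - y/4


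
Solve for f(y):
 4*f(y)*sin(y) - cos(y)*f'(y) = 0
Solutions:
 f(y) = C1/cos(y)^4


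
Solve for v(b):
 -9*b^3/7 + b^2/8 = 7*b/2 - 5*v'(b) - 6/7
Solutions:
 v(b) = C1 + 9*b^4/140 - b^3/120 + 7*b^2/20 - 6*b/35


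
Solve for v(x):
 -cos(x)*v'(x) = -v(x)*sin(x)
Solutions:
 v(x) = C1/cos(x)


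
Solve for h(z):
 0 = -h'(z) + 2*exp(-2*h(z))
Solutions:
 h(z) = log(-sqrt(C1 + 4*z))
 h(z) = log(C1 + 4*z)/2


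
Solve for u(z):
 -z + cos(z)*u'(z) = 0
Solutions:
 u(z) = C1 + Integral(z/cos(z), z)


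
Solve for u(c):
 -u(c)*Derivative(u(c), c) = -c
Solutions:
 u(c) = -sqrt(C1 + c^2)
 u(c) = sqrt(C1 + c^2)


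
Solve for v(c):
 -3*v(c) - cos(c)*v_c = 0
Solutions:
 v(c) = C1*(sin(c) - 1)^(3/2)/(sin(c) + 1)^(3/2)


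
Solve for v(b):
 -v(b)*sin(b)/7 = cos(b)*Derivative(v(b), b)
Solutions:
 v(b) = C1*cos(b)^(1/7)


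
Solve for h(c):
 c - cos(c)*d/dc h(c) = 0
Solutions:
 h(c) = C1 + Integral(c/cos(c), c)


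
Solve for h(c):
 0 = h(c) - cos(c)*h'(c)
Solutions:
 h(c) = C1*sqrt(sin(c) + 1)/sqrt(sin(c) - 1)


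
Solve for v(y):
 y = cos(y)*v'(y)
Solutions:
 v(y) = C1 + Integral(y/cos(y), y)


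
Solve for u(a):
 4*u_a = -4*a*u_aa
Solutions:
 u(a) = C1 + C2*log(a)


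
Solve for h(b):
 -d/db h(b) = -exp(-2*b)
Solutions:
 h(b) = C1 - exp(-2*b)/2


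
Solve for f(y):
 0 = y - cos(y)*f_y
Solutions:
 f(y) = C1 + Integral(y/cos(y), y)


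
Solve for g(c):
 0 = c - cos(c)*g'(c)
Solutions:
 g(c) = C1 + Integral(c/cos(c), c)


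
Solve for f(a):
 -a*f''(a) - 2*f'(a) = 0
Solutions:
 f(a) = C1 + C2/a


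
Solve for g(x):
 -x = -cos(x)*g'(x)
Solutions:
 g(x) = C1 + Integral(x/cos(x), x)


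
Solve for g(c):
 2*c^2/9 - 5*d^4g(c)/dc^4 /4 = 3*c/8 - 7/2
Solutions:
 g(c) = C1 + C2*c + C3*c^2 + C4*c^3 + c^6/2025 - c^5/400 + 7*c^4/60


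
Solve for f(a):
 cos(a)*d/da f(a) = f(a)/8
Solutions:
 f(a) = C1*(sin(a) + 1)^(1/16)/(sin(a) - 1)^(1/16)


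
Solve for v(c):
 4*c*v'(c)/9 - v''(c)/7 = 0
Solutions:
 v(c) = C1 + C2*erfi(sqrt(14)*c/3)


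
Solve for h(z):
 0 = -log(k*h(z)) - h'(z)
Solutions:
 li(k*h(z))/k = C1 - z


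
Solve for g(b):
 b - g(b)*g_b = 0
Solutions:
 g(b) = -sqrt(C1 + b^2)
 g(b) = sqrt(C1 + b^2)


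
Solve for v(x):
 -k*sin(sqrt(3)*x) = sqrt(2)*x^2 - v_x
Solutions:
 v(x) = C1 - sqrt(3)*k*cos(sqrt(3)*x)/3 + sqrt(2)*x^3/3


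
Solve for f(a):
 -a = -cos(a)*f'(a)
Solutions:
 f(a) = C1 + Integral(a/cos(a), a)


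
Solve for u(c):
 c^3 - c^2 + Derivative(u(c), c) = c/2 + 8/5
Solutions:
 u(c) = C1 - c^4/4 + c^3/3 + c^2/4 + 8*c/5


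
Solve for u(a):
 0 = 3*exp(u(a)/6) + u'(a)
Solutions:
 u(a) = 6*log(1/(C1 + 3*a)) + 6*log(6)


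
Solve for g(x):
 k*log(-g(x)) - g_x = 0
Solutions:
 -li(-g(x)) = C1 + k*x


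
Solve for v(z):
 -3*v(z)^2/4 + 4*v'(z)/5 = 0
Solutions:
 v(z) = -16/(C1 + 15*z)


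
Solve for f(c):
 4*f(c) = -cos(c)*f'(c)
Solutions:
 f(c) = C1*(sin(c)^2 - 2*sin(c) + 1)/(sin(c)^2 + 2*sin(c) + 1)


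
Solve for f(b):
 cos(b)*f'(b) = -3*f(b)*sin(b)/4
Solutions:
 f(b) = C1*cos(b)^(3/4)


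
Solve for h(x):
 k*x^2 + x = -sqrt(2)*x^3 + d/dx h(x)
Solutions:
 h(x) = C1 + k*x^3/3 + sqrt(2)*x^4/4 + x^2/2


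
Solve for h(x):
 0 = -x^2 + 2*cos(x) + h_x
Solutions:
 h(x) = C1 + x^3/3 - 2*sin(x)


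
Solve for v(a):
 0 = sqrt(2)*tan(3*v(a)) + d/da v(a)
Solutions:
 v(a) = -asin(C1*exp(-3*sqrt(2)*a))/3 + pi/3
 v(a) = asin(C1*exp(-3*sqrt(2)*a))/3


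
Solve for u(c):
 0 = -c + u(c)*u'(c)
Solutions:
 u(c) = -sqrt(C1 + c^2)
 u(c) = sqrt(C1 + c^2)


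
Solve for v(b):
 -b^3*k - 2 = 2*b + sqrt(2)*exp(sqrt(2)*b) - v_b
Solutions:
 v(b) = C1 + b^4*k/4 + b^2 + 2*b + exp(sqrt(2)*b)


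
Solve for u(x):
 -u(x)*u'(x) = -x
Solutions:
 u(x) = -sqrt(C1 + x^2)
 u(x) = sqrt(C1 + x^2)


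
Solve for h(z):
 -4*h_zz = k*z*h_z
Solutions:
 h(z) = Piecewise((-sqrt(2)*sqrt(pi)*C1*erf(sqrt(2)*sqrt(k)*z/4)/sqrt(k) - C2, (k > 0) | (k < 0)), (-C1*z - C2, True))


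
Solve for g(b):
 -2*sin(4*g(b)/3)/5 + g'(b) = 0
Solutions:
 -2*b/5 + 3*log(cos(4*g(b)/3) - 1)/8 - 3*log(cos(4*g(b)/3) + 1)/8 = C1


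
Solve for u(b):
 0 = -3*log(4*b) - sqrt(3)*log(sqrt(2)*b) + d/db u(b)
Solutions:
 u(b) = C1 + sqrt(3)*b*log(b) + 3*b*log(b) - 3*b - sqrt(3)*b + b*log(2^(sqrt(3)/2 + 6))


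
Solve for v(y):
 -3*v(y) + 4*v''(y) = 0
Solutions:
 v(y) = C1*exp(-sqrt(3)*y/2) + C2*exp(sqrt(3)*y/2)


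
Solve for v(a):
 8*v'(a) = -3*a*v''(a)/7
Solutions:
 v(a) = C1 + C2/a^(53/3)


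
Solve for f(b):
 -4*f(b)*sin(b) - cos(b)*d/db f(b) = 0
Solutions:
 f(b) = C1*cos(b)^4


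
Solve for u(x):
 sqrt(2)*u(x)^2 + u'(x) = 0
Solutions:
 u(x) = 1/(C1 + sqrt(2)*x)


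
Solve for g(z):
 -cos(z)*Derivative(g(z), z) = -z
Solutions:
 g(z) = C1 + Integral(z/cos(z), z)


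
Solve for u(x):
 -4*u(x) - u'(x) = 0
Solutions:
 u(x) = C1*exp(-4*x)


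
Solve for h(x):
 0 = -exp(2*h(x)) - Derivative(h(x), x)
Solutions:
 h(x) = log(-sqrt(-1/(C1 - x))) - log(2)/2
 h(x) = log(-1/(C1 - x))/2 - log(2)/2


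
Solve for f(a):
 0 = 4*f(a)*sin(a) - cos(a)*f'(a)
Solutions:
 f(a) = C1/cos(a)^4


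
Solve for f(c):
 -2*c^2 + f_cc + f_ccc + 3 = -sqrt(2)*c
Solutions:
 f(c) = C1 + C2*c + C3*exp(-c) + c^4/6 + c^3*(-4 - sqrt(2))/6 + c^2*(1 + sqrt(2))/2


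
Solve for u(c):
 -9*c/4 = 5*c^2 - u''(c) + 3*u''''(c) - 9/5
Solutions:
 u(c) = C1 + C2*c + C3*exp(-sqrt(3)*c/3) + C4*exp(sqrt(3)*c/3) + 5*c^4/12 + 3*c^3/8 + 141*c^2/10


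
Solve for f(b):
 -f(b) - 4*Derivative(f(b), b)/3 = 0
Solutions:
 f(b) = C1*exp(-3*b/4)


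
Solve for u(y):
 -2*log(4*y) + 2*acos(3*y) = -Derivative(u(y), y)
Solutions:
 u(y) = C1 + 2*y*log(y) - 2*y*acos(3*y) - 2*y + 4*y*log(2) + 2*sqrt(1 - 9*y^2)/3


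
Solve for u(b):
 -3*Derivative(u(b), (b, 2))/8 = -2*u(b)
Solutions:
 u(b) = C1*exp(-4*sqrt(3)*b/3) + C2*exp(4*sqrt(3)*b/3)


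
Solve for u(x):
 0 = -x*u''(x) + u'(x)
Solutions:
 u(x) = C1 + C2*x^2


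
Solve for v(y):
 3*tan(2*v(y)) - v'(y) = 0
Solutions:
 v(y) = -asin(C1*exp(6*y))/2 + pi/2
 v(y) = asin(C1*exp(6*y))/2


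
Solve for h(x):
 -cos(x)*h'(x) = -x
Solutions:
 h(x) = C1 + Integral(x/cos(x), x)


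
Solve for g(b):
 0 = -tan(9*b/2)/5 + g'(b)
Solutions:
 g(b) = C1 - 2*log(cos(9*b/2))/45


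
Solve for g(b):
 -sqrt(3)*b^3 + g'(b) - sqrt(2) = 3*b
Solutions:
 g(b) = C1 + sqrt(3)*b^4/4 + 3*b^2/2 + sqrt(2)*b


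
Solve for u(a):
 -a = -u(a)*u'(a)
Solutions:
 u(a) = -sqrt(C1 + a^2)
 u(a) = sqrt(C1 + a^2)


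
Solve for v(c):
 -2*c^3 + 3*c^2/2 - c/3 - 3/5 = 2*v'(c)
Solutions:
 v(c) = C1 - c^4/4 + c^3/4 - c^2/12 - 3*c/10


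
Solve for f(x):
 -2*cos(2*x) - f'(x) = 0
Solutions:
 f(x) = C1 - sin(2*x)


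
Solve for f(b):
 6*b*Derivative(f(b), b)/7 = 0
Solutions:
 f(b) = C1


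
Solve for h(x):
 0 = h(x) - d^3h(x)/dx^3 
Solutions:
 h(x) = C3*exp(x) + (C1*sin(sqrt(3)*x/2) + C2*cos(sqrt(3)*x/2))*exp(-x/2)


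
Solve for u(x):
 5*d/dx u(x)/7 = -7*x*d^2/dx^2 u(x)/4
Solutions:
 u(x) = C1 + C2*x^(29/49)


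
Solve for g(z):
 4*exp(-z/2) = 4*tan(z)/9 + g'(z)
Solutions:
 g(z) = C1 - 2*log(tan(z)^2 + 1)/9 - 8*exp(-z/2)


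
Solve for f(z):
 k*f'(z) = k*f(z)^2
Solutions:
 f(z) = -1/(C1 + z)


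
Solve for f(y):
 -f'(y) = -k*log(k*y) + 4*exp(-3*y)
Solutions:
 f(y) = C1 + k*y*log(k*y) - k*y + 4*exp(-3*y)/3


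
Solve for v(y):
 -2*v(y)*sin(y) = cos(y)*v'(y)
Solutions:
 v(y) = C1*cos(y)^2


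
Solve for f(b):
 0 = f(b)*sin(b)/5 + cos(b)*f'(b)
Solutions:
 f(b) = C1*cos(b)^(1/5)


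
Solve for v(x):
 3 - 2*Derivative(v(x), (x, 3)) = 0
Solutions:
 v(x) = C1 + C2*x + C3*x^2 + x^3/4


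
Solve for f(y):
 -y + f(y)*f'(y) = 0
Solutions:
 f(y) = -sqrt(C1 + y^2)
 f(y) = sqrt(C1 + y^2)


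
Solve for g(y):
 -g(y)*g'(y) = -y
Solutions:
 g(y) = -sqrt(C1 + y^2)
 g(y) = sqrt(C1 + y^2)


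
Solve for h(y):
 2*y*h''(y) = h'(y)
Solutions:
 h(y) = C1 + C2*y^(3/2)


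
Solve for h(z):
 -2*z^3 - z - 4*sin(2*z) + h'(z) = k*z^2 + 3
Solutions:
 h(z) = C1 + k*z^3/3 + z^4/2 + z^2/2 + 3*z - 2*cos(2*z)


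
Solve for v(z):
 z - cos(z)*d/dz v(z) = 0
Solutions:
 v(z) = C1 + Integral(z/cos(z), z)


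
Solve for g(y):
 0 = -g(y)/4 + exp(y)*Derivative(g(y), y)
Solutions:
 g(y) = C1*exp(-exp(-y)/4)


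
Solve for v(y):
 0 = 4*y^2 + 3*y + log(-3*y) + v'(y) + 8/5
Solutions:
 v(y) = C1 - 4*y^3/3 - 3*y^2/2 - y*log(-y) + y*(-log(3) - 3/5)


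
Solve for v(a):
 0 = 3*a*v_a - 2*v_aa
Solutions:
 v(a) = C1 + C2*erfi(sqrt(3)*a/2)


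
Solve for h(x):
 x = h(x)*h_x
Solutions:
 h(x) = -sqrt(C1 + x^2)
 h(x) = sqrt(C1 + x^2)


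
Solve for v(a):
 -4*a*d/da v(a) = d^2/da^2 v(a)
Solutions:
 v(a) = C1 + C2*erf(sqrt(2)*a)


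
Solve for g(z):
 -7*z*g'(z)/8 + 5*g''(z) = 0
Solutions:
 g(z) = C1 + C2*erfi(sqrt(35)*z/20)


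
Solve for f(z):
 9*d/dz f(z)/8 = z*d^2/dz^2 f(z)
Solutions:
 f(z) = C1 + C2*z^(17/8)


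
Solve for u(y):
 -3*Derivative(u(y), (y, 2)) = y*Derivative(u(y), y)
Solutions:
 u(y) = C1 + C2*erf(sqrt(6)*y/6)


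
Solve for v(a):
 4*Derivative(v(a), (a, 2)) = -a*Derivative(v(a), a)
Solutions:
 v(a) = C1 + C2*erf(sqrt(2)*a/4)


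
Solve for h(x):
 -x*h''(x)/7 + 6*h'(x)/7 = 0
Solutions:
 h(x) = C1 + C2*x^7


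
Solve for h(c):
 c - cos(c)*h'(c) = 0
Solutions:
 h(c) = C1 + Integral(c/cos(c), c)


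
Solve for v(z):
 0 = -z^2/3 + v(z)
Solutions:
 v(z) = z^2/3


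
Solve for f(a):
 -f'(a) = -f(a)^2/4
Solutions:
 f(a) = -4/(C1 + a)


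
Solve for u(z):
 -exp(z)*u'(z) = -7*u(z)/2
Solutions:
 u(z) = C1*exp(-7*exp(-z)/2)


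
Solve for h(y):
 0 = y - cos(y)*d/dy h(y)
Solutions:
 h(y) = C1 + Integral(y/cos(y), y)


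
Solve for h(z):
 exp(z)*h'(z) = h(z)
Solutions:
 h(z) = C1*exp(-exp(-z))


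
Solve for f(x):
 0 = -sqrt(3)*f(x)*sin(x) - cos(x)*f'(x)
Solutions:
 f(x) = C1*cos(x)^(sqrt(3))


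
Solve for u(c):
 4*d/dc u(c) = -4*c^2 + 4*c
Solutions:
 u(c) = C1 - c^3/3 + c^2/2


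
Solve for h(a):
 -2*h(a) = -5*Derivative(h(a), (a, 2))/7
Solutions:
 h(a) = C1*exp(-sqrt(70)*a/5) + C2*exp(sqrt(70)*a/5)


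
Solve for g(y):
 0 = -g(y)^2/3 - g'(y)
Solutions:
 g(y) = 3/(C1 + y)


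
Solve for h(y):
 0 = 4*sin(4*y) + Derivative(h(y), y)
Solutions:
 h(y) = C1 + cos(4*y)


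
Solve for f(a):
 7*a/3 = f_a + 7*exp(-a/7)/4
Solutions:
 f(a) = C1 + 7*a^2/6 + 49*exp(-a/7)/4


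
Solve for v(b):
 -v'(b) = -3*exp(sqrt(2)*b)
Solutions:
 v(b) = C1 + 3*sqrt(2)*exp(sqrt(2)*b)/2


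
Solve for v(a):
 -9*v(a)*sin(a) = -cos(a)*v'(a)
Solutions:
 v(a) = C1/cos(a)^9


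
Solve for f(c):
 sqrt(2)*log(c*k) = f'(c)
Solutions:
 f(c) = C1 + sqrt(2)*c*log(c*k) - sqrt(2)*c


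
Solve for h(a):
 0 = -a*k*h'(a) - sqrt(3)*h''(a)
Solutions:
 h(a) = Piecewise((-sqrt(2)*3^(1/4)*sqrt(pi)*C1*erf(sqrt(2)*3^(3/4)*a*sqrt(k)/6)/(2*sqrt(k)) - C2, (k > 0) | (k < 0)), (-C1*a - C2, True))


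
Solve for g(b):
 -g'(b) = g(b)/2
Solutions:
 g(b) = C1*exp(-b/2)


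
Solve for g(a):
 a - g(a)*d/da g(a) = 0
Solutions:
 g(a) = -sqrt(C1 + a^2)
 g(a) = sqrt(C1 + a^2)


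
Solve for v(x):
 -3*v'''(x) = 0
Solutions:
 v(x) = C1 + C2*x + C3*x^2


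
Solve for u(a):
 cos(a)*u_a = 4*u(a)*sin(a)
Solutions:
 u(a) = C1/cos(a)^4


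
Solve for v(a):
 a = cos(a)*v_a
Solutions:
 v(a) = C1 + Integral(a/cos(a), a)


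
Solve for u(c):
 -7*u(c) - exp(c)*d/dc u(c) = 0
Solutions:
 u(c) = C1*exp(7*exp(-c))


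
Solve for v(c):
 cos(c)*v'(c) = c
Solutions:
 v(c) = C1 + Integral(c/cos(c), c)


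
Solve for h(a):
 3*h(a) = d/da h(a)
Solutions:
 h(a) = C1*exp(3*a)


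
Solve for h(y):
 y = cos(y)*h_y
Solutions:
 h(y) = C1 + Integral(y/cos(y), y)


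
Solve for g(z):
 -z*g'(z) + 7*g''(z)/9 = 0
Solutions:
 g(z) = C1 + C2*erfi(3*sqrt(14)*z/14)


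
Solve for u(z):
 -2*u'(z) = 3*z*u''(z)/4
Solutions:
 u(z) = C1 + C2/z^(5/3)


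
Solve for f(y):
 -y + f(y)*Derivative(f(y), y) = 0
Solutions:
 f(y) = -sqrt(C1 + y^2)
 f(y) = sqrt(C1 + y^2)


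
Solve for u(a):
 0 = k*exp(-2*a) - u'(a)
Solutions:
 u(a) = C1 - k*exp(-2*a)/2


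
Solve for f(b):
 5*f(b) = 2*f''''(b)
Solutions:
 f(b) = C1*exp(-2^(3/4)*5^(1/4)*b/2) + C2*exp(2^(3/4)*5^(1/4)*b/2) + C3*sin(2^(3/4)*5^(1/4)*b/2) + C4*cos(2^(3/4)*5^(1/4)*b/2)


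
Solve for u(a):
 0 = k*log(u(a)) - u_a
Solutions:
 li(u(a)) = C1 + a*k


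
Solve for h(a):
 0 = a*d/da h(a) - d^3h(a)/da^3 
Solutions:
 h(a) = C1 + Integral(C2*airyai(a) + C3*airybi(a), a)


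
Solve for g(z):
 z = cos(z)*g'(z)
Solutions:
 g(z) = C1 + Integral(z/cos(z), z)


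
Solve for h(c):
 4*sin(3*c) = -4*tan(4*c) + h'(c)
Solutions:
 h(c) = C1 - log(cos(4*c)) - 4*cos(3*c)/3


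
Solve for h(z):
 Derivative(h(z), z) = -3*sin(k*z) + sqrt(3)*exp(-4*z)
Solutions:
 h(z) = C1 - sqrt(3)*exp(-4*z)/4 + 3*cos(k*z)/k


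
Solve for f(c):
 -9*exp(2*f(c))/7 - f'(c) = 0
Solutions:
 f(c) = log(-sqrt(1/(C1 + 9*c))) - log(2) + log(14)/2
 f(c) = log(1/(C1 + 9*c))/2 - log(2) + log(14)/2


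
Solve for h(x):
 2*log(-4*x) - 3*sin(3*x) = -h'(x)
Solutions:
 h(x) = C1 - 2*x*log(-x) - 4*x*log(2) + 2*x - cos(3*x)


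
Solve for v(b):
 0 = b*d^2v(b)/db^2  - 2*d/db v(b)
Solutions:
 v(b) = C1 + C2*b^3


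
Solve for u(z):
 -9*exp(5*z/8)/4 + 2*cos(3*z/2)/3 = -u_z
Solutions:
 u(z) = C1 + 18*exp(5*z/8)/5 - 4*sin(3*z/2)/9


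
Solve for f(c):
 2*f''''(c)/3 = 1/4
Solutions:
 f(c) = C1 + C2*c + C3*c^2 + C4*c^3 + c^4/64


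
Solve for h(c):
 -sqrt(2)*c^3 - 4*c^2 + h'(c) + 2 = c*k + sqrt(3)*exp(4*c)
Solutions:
 h(c) = C1 + sqrt(2)*c^4/4 + 4*c^3/3 + c^2*k/2 - 2*c + sqrt(3)*exp(4*c)/4


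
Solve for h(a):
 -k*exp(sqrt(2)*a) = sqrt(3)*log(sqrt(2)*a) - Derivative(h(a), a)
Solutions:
 h(a) = C1 + sqrt(3)*a*log(a) + sqrt(3)*a*(-1 + log(2)/2) + sqrt(2)*k*exp(sqrt(2)*a)/2


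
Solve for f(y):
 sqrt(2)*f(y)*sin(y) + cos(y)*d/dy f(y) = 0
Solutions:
 f(y) = C1*cos(y)^(sqrt(2))


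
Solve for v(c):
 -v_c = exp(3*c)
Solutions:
 v(c) = C1 - exp(3*c)/3


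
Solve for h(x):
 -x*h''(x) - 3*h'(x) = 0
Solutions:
 h(x) = C1 + C2/x^2


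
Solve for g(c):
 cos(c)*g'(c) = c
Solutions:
 g(c) = C1 + Integral(c/cos(c), c)


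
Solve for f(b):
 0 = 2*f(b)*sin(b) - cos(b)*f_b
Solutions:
 f(b) = C1/cos(b)^2


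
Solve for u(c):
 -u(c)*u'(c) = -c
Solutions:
 u(c) = -sqrt(C1 + c^2)
 u(c) = sqrt(C1 + c^2)


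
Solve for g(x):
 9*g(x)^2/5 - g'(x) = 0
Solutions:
 g(x) = -5/(C1 + 9*x)


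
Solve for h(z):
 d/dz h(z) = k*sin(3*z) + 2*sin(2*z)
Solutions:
 h(z) = C1 - k*cos(3*z)/3 - cos(2*z)


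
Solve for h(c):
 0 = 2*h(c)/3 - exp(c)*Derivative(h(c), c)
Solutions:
 h(c) = C1*exp(-2*exp(-c)/3)


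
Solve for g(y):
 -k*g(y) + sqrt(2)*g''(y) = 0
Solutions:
 g(y) = C1*exp(-2^(3/4)*sqrt(k)*y/2) + C2*exp(2^(3/4)*sqrt(k)*y/2)


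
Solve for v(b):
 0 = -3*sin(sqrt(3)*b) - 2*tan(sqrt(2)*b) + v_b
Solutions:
 v(b) = C1 - sqrt(2)*log(cos(sqrt(2)*b)) - sqrt(3)*cos(sqrt(3)*b)


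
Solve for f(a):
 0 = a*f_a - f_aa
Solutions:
 f(a) = C1 + C2*erfi(sqrt(2)*a/2)


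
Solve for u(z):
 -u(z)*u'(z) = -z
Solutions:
 u(z) = -sqrt(C1 + z^2)
 u(z) = sqrt(C1 + z^2)


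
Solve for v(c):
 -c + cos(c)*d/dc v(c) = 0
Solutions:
 v(c) = C1 + Integral(c/cos(c), c)


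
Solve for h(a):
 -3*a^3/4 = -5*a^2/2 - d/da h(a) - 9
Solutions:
 h(a) = C1 + 3*a^4/16 - 5*a^3/6 - 9*a


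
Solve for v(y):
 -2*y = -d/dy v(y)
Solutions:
 v(y) = C1 + y^2


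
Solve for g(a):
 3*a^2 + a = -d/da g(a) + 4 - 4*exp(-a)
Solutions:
 g(a) = C1 - a^3 - a^2/2 + 4*a + 4*exp(-a)


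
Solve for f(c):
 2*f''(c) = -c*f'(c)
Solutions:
 f(c) = C1 + C2*erf(c/2)


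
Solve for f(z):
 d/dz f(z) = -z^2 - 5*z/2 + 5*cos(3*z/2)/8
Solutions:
 f(z) = C1 - z^3/3 - 5*z^2/4 + 5*sin(3*z/2)/12


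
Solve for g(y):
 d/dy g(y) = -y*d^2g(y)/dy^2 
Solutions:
 g(y) = C1 + C2*log(y)


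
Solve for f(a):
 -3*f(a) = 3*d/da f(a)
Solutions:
 f(a) = C1*exp(-a)


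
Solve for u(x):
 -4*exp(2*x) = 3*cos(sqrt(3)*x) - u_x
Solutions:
 u(x) = C1 + 2*exp(2*x) + sqrt(3)*sin(sqrt(3)*x)


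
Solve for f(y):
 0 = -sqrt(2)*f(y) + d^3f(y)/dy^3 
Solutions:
 f(y) = C3*exp(2^(1/6)*y) + (C1*sin(2^(1/6)*sqrt(3)*y/2) + C2*cos(2^(1/6)*sqrt(3)*y/2))*exp(-2^(1/6)*y/2)


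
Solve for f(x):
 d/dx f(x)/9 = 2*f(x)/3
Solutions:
 f(x) = C1*exp(6*x)


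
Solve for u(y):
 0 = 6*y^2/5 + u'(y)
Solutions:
 u(y) = C1 - 2*y^3/5


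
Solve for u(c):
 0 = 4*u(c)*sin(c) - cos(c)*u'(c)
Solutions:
 u(c) = C1/cos(c)^4


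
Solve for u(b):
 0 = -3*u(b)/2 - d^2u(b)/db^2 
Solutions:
 u(b) = C1*sin(sqrt(6)*b/2) + C2*cos(sqrt(6)*b/2)


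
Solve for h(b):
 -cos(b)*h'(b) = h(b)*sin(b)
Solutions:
 h(b) = C1*cos(b)


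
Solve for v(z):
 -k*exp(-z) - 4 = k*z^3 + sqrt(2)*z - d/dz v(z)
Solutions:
 v(z) = C1 + k*z^4/4 - k*exp(-z) + sqrt(2)*z^2/2 + 4*z


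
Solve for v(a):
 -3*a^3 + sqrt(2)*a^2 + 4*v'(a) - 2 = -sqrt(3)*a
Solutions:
 v(a) = C1 + 3*a^4/16 - sqrt(2)*a^3/12 - sqrt(3)*a^2/8 + a/2


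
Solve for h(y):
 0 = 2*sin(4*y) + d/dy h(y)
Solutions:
 h(y) = C1 + cos(4*y)/2


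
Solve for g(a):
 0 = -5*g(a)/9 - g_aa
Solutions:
 g(a) = C1*sin(sqrt(5)*a/3) + C2*cos(sqrt(5)*a/3)


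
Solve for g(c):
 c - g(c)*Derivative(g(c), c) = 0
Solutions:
 g(c) = -sqrt(C1 + c^2)
 g(c) = sqrt(C1 + c^2)


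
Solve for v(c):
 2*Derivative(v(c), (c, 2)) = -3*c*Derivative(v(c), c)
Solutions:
 v(c) = C1 + C2*erf(sqrt(3)*c/2)


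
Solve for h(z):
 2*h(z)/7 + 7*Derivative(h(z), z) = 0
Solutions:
 h(z) = C1*exp(-2*z/49)


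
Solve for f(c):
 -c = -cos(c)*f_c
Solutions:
 f(c) = C1 + Integral(c/cos(c), c)


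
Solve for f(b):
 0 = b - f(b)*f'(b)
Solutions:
 f(b) = -sqrt(C1 + b^2)
 f(b) = sqrt(C1 + b^2)


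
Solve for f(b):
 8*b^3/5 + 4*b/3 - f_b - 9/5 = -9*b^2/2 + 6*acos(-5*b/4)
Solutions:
 f(b) = C1 + 2*b^4/5 + 3*b^3/2 + 2*b^2/3 - 6*b*acos(-5*b/4) - 9*b/5 - 6*sqrt(16 - 25*b^2)/5


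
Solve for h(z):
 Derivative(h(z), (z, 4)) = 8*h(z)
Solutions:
 h(z) = C1*exp(-2^(3/4)*z) + C2*exp(2^(3/4)*z) + C3*sin(2^(3/4)*z) + C4*cos(2^(3/4)*z)


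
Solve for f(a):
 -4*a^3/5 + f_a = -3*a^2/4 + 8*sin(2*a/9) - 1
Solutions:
 f(a) = C1 + a^4/5 - a^3/4 - a - 36*cos(2*a/9)


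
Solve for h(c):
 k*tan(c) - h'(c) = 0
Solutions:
 h(c) = C1 - k*log(cos(c))


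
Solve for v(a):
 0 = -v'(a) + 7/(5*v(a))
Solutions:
 v(a) = -sqrt(C1 + 70*a)/5
 v(a) = sqrt(C1 + 70*a)/5


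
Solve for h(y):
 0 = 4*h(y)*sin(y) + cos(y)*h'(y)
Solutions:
 h(y) = C1*cos(y)^4


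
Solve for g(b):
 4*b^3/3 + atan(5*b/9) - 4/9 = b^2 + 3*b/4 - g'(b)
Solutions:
 g(b) = C1 - b^4/3 + b^3/3 + 3*b^2/8 - b*atan(5*b/9) + 4*b/9 + 9*log(25*b^2 + 81)/10


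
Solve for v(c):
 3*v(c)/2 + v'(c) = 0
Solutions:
 v(c) = C1*exp(-3*c/2)


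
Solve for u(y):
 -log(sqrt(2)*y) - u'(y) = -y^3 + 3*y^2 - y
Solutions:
 u(y) = C1 + y^4/4 - y^3 + y^2/2 - y*log(y) - y*log(2)/2 + y


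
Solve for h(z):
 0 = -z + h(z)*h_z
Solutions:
 h(z) = -sqrt(C1 + z^2)
 h(z) = sqrt(C1 + z^2)


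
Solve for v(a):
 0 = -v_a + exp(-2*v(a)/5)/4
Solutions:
 v(a) = 5*log(-sqrt(C1 + a)) - 5*log(10)/2
 v(a) = 5*log(C1 + a/10)/2


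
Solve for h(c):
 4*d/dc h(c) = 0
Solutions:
 h(c) = C1


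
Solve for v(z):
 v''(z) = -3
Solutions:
 v(z) = C1 + C2*z - 3*z^2/2


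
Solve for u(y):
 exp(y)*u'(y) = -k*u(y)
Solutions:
 u(y) = C1*exp(k*exp(-y))


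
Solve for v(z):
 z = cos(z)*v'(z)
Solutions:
 v(z) = C1 + Integral(z/cos(z), z)


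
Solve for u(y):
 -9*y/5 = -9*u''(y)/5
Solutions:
 u(y) = C1 + C2*y + y^3/6


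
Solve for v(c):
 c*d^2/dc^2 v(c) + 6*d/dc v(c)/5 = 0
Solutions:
 v(c) = C1 + C2/c^(1/5)


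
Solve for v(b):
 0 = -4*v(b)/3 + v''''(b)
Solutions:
 v(b) = C1*exp(-sqrt(2)*3^(3/4)*b/3) + C2*exp(sqrt(2)*3^(3/4)*b/3) + C3*sin(sqrt(2)*3^(3/4)*b/3) + C4*cos(sqrt(2)*3^(3/4)*b/3)


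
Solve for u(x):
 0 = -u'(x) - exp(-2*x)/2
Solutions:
 u(x) = C1 + exp(-2*x)/4


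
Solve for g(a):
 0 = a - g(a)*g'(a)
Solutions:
 g(a) = -sqrt(C1 + a^2)
 g(a) = sqrt(C1 + a^2)


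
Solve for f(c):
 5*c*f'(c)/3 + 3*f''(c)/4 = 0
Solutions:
 f(c) = C1 + C2*erf(sqrt(10)*c/3)


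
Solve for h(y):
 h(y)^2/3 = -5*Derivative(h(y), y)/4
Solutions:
 h(y) = 15/(C1 + 4*y)


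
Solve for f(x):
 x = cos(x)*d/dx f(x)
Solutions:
 f(x) = C1 + Integral(x/cos(x), x)


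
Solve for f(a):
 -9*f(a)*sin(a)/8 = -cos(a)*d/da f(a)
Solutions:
 f(a) = C1/cos(a)^(9/8)


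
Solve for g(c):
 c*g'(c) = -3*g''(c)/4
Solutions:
 g(c) = C1 + C2*erf(sqrt(6)*c/3)


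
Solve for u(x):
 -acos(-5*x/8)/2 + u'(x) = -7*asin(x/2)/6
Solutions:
 u(x) = C1 + x*acos(-5*x/8)/2 - 7*x*asin(x/2)/6 - 7*sqrt(4 - x^2)/6 + sqrt(64 - 25*x^2)/10


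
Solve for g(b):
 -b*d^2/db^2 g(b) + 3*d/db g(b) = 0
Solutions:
 g(b) = C1 + C2*b^4


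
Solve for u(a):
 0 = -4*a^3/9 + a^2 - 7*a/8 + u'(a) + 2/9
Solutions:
 u(a) = C1 + a^4/9 - a^3/3 + 7*a^2/16 - 2*a/9


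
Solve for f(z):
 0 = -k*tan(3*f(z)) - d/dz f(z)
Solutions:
 f(z) = -asin(C1*exp(-3*k*z))/3 + pi/3
 f(z) = asin(C1*exp(-3*k*z))/3
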